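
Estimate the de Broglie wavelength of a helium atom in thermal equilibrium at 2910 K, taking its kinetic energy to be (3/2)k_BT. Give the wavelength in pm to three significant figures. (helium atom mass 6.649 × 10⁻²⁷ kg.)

λ = 23.4 pm

KE = (3/2)k_BT = 1.5 × 1.381 × 10⁻²³ × 2910 = 6.028 × 10⁻²⁰ J.
p = √(2mKE) = √(2 × 6.649 × 10⁻²⁷ × 6.028 × 10⁻²⁰) = 2.831 × 10⁻²³ kg·m/s.
λ = h/p = 2.34 × 10⁻¹¹ m = 23.4 pm.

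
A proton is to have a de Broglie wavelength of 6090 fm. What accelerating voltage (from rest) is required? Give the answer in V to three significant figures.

p = h/λ = 6.626 × 10⁻³⁴ / 6.090 × 10⁻¹² = 1.088 × 10⁻²² kg·m/s.
KE = p²/(2m) = 3.538 × 10⁻¹⁸ J.
V = KE/e = 3.538 × 10⁻¹⁸ / (1.602 × 10⁻¹⁹) = 22.1 V.

V = 22.1 V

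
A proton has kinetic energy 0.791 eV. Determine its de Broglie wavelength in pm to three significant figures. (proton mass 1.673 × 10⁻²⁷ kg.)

λ = 32.2 pm

KE = 0.791 eV = 1.267 × 10⁻¹⁹ J.
p = √(2mKE) = √(2 × 1.673 × 10⁻²⁷ × 1.267 × 10⁻¹⁹) = 2.059 × 10⁻²³ kg·m/s.
λ = h/p = 6.626 × 10⁻³⁴ / 2.059 × 10⁻²³ = 3.22 × 10⁻¹¹ m = 32.2 pm.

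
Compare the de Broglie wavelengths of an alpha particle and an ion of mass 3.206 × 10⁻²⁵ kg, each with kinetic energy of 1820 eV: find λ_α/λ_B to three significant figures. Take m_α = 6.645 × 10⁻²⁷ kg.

λ_α/λ_B = 6.95

At fixed KE, p = √(2mKE) so λ = h/p ∝ 1/√m.
λ_α/λ_B = √(m_B/m_α) = √(3.206 × 10⁻²⁵/6.645 × 10⁻²⁷) = √(48.25) = 6.95.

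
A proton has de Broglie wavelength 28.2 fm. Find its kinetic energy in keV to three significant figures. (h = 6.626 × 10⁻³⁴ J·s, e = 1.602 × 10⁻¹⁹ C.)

KE = 1030 keV

p = h/λ = 6.626 × 10⁻³⁴ / 2.820 × 10⁻¹⁴ = 2.350 × 10⁻²⁰ kg·m/s.
KE = p²/(2m) = (2.350 × 10⁻²⁰)² / (2 × 1.673 × 10⁻²⁷) = 1.650 × 10⁻¹³ J = 1030 keV.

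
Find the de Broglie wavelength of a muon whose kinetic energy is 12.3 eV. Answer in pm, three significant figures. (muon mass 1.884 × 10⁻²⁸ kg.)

KE = 12.3 eV = 1.970 × 10⁻¹⁸ J.
p = √(2mKE) = √(2 × 1.884 × 10⁻²⁸ × 1.970 × 10⁻¹⁸) = 2.725 × 10⁻²³ kg·m/s.
λ = h/p = 6.626 × 10⁻³⁴ / 2.725 × 10⁻²³ = 2.43 × 10⁻¹¹ m = 24.3 pm.

λ = 24.3 pm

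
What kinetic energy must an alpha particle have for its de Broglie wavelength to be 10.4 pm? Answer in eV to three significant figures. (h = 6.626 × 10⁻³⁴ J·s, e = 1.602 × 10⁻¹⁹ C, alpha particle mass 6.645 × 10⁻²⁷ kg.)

p = h/λ = 6.626 × 10⁻³⁴ / 1.040 × 10⁻¹¹ = 6.371 × 10⁻²³ kg·m/s.
KE = p²/(2m) = (6.371 × 10⁻²³)² / (2 × 6.645 × 10⁻²⁷) = 3.054 × 10⁻¹⁹ J = 1.91 eV.

KE = 1.91 eV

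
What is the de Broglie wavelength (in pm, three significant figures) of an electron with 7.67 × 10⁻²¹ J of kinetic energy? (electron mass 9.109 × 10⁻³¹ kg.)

λ = 5610 pm

p = √(2mKE) = √(2 × 9.109 × 10⁻³¹ × 7.670 × 10⁻²¹) = 1.182 × 10⁻²⁵ kg·m/s.
λ = h/p = 6.626 × 10⁻³⁴ / 1.182 × 10⁻²⁵ = 5.61 × 10⁻⁹ m = 5610 pm.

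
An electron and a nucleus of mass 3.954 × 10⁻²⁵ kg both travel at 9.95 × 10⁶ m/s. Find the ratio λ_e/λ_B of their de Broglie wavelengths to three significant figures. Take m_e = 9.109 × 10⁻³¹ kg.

At fixed v, p = mv so λ = h/(mv) ∝ 1/m.
λ_e/λ_B = m_B/m_e = 3.954 × 10⁻²⁵/9.109 × 10⁻³¹ = 4.34 × 10⁵.

λ_e/λ_B = 4.34 × 10⁵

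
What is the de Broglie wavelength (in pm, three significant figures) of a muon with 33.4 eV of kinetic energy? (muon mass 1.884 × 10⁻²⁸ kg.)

λ = 14.8 pm

KE = 33.4 eV = 5.351 × 10⁻¹⁸ J.
p = √(2mKE) = √(2 × 1.884 × 10⁻²⁸ × 5.351 × 10⁻¹⁸) = 4.490 × 10⁻²³ kg·m/s.
λ = h/p = 6.626 × 10⁻³⁴ / 4.490 × 10⁻²³ = 1.48 × 10⁻¹¹ m = 14.8 pm.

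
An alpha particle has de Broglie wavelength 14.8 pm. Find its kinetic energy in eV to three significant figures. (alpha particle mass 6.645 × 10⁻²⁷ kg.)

KE = 0.941 eV

p = h/λ = 6.626 × 10⁻³⁴ / 1.480 × 10⁻¹¹ = 4.477 × 10⁻²³ kg·m/s.
KE = p²/(2m) = (4.477 × 10⁻²³)² / (2 × 6.645 × 10⁻²⁷) = 1.508 × 10⁻¹⁹ J = 0.941 eV.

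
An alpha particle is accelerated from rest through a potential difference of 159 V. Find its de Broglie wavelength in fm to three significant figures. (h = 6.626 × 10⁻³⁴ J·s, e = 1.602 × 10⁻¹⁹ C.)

λ = 805 fm

KE = 2eV = 2 × 1.602 × 10⁻¹⁹ × 159.0 = 5.094 × 10⁻¹⁷ J.
p = √(2mKE) = √(2 × 6.645 × 10⁻²⁷ × 5.094 × 10⁻¹⁷) = 8.228 × 10⁻²² kg·m/s.
λ = h/p = 6.626 × 10⁻³⁴ / 8.228 × 10⁻²² = 8.05 × 10⁻¹³ m = 805 fm.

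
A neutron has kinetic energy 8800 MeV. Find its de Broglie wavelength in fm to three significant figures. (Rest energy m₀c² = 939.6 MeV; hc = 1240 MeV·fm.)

Total energy E = KE + m₀c² = 8800 + 939.6 = 9739.6 MeV.
(pc)² = E² − (m₀c²)² = (9739.6)² − (939.6)² = 9.398 × 10⁷ MeV², so pc = 9694 MeV.
λ = hc/(pc) = 1240 MeV·fm / 9694 MeV = 0.128 fm.

λ = 0.128 fm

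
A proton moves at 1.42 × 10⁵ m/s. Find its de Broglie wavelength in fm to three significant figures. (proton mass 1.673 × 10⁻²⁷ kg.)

λ = 2790 fm

p = mv = 1.673 × 10⁻²⁷ × 1.42 × 10⁵ = 2.376 × 10⁻²² kg·m/s.
λ = h/p = 6.626 × 10⁻³⁴ / 2.376 × 10⁻²² = 2.79 × 10⁻¹² m = 2790 fm.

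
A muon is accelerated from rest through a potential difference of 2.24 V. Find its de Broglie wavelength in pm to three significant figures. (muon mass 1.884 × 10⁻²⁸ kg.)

λ = 57.0 pm

KE = eV = 1.602 × 10⁻¹⁹ × 2.240 = 3.588 × 10⁻¹⁹ J.
p = √(2mKE) = √(2 × 1.884 × 10⁻²⁸ × 3.588 × 10⁻¹⁹) = 1.163 × 10⁻²³ kg·m/s.
λ = h/p = 6.626 × 10⁻³⁴ / 1.163 × 10⁻²³ = 5.70 × 10⁻¹¹ m = 57.0 pm.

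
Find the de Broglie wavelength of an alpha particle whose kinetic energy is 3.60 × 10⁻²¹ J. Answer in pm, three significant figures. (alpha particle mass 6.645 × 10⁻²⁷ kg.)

p = √(2mKE) = √(2 × 6.645 × 10⁻²⁷ × 3.600 × 10⁻²¹) = 6.917 × 10⁻²⁴ kg·m/s.
λ = h/p = 6.626 × 10⁻³⁴ / 6.917 × 10⁻²⁴ = 9.58 × 10⁻¹¹ m = 95.8 pm.

λ = 95.8 pm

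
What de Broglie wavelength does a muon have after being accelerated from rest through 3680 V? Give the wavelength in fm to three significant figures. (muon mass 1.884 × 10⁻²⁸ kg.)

KE = eV = 1.602 × 10⁻¹⁹ × 3680 = 5.895 × 10⁻¹⁶ J.
p = √(2mKE) = √(2 × 1.884 × 10⁻²⁸ × 5.895 × 10⁻¹⁶) = 4.713 × 10⁻²² kg·m/s.
λ = h/p = 6.626 × 10⁻³⁴ / 4.713 × 10⁻²² = 1.41 × 10⁻¹² m = 1410 fm.

λ = 1410 fm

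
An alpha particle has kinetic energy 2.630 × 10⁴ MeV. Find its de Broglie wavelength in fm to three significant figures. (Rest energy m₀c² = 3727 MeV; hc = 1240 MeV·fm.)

λ = 0.0416 fm

Total energy E = KE + m₀c² = 2.630 × 10⁴ + 3727 = 30027 MeV.
(pc)² = E² − (m₀c²)² = (30027)² − (3727)² = 8.877 × 10⁸ MeV², so pc = 2.979 × 10⁴ MeV.
λ = hc/(pc) = 1240 MeV·fm / 2.979 × 10⁴ MeV = 0.0416 fm.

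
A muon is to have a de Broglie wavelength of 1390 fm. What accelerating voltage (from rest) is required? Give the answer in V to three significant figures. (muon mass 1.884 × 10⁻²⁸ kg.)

V = 3760 V

p = h/λ = 6.626 × 10⁻³⁴ / 1.390 × 10⁻¹² = 4.767 × 10⁻²² kg·m/s.
KE = p²/(2m) = 6.031 × 10⁻¹⁶ J.
V = KE/e = 6.031 × 10⁻¹⁶ / (1.602 × 10⁻¹⁹) = 3760 V.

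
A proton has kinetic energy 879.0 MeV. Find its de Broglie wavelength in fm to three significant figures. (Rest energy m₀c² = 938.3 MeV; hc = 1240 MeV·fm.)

Total energy E = KE + m₀c² = 879.0 + 938.3 = 1817.3 MeV.
(pc)² = E² − (m₀c²)² = (1817.3)² − (938.3)² = 2.422 × 10⁶ MeV², so pc = 1556 MeV.
λ = hc/(pc) = 1240 MeV·fm / 1556 MeV = 0.797 fm.

λ = 0.797 fm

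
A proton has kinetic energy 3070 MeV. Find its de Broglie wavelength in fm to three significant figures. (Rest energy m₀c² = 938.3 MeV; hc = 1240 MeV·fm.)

Total energy E = KE + m₀c² = 3070 + 938.3 = 4008.3 MeV.
(pc)² = E² − (m₀c²)² = (4008.3)² − (938.3)² = 1.519 × 10⁷ MeV², so pc = 3897 MeV.
λ = hc/(pc) = 1240 MeV·fm / 3897 MeV = 0.318 fm.

λ = 0.318 fm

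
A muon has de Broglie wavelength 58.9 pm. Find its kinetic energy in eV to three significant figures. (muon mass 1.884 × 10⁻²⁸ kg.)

p = h/λ = 6.626 × 10⁻³⁴ / 5.890 × 10⁻¹¹ = 1.125 × 10⁻²³ kg·m/s.
KE = p²/(2m) = (1.125 × 10⁻²³)² / (2 × 1.884 × 10⁻²⁸) = 3.359 × 10⁻¹⁹ J = 2.10 eV.

KE = 2.10 eV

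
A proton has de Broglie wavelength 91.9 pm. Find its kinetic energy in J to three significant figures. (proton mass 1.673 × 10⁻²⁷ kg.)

p = h/λ = 6.626 × 10⁻³⁴ / 9.190 × 10⁻¹¹ = 7.210 × 10⁻²⁴ kg·m/s.
KE = p²/(2m) = (7.210 × 10⁻²⁴)² / (2 × 1.673 × 10⁻²⁷) = 1.554 × 10⁻²⁰ J = 1.55 × 10⁻²⁰ J.

KE = 1.55 × 10⁻²⁰ J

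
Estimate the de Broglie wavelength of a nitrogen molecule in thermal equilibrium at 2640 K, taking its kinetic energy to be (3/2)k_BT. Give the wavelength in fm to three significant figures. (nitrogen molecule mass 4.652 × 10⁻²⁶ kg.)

λ = 9290 fm

KE = (3/2)k_BT = 1.5 × 1.381 × 10⁻²³ × 2640 = 5.469 × 10⁻²⁰ J.
p = √(2mKE) = √(2 × 4.652 × 10⁻²⁶ × 5.469 × 10⁻²⁰) = 7.133 × 10⁻²³ kg·m/s.
λ = h/p = 9.29 × 10⁻¹² m = 9290 fm.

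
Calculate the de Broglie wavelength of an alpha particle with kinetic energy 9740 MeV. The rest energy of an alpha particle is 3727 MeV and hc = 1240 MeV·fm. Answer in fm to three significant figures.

Total energy E = KE + m₀c² = 9740 + 3727 = 13467 MeV.
(pc)² = E² − (m₀c²)² = (13467)² − (3727)² = 1.675 × 10⁸ MeV², so pc = 1.294 × 10⁴ MeV.
λ = hc/(pc) = 1240 MeV·fm / 1.294 × 10⁴ MeV = 0.0958 fm.

λ = 0.0958 fm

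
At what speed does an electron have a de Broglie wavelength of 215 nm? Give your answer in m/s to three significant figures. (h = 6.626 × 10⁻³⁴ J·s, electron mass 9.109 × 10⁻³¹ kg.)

v = 3380 m/s

p = h/λ = 6.626 × 10⁻³⁴ / 2.150 × 10⁻⁷ = 3.082 × 10⁻²⁷ kg·m/s.
v = p/m = 3.082 × 10⁻²⁷ / 9.109 × 10⁻³¹ = 3.38 × 10³ m/s = 3380 m/s.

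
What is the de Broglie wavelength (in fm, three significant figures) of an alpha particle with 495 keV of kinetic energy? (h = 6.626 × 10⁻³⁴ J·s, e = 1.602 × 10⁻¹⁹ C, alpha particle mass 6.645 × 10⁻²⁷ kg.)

λ = 20.4 fm

KE = 495 keV = 7.930 × 10⁻¹⁴ J.
p = √(2mKE) = √(2 × 6.645 × 10⁻²⁷ × 7.930 × 10⁻¹⁴) = 3.246 × 10⁻²⁰ kg·m/s.
λ = h/p = 6.626 × 10⁻³⁴ / 3.246 × 10⁻²⁰ = 2.04 × 10⁻¹⁴ m = 20.4 fm.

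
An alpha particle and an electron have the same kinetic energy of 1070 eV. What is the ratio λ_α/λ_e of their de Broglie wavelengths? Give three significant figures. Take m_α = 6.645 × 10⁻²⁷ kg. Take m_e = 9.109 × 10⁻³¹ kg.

At fixed KE, p = √(2mKE) so λ = h/p ∝ 1/√m.
λ_α/λ_e = √(m_e/m_α) = √(9.109 × 10⁻³¹/6.645 × 10⁻²⁷) = √(1.371 × 10⁻⁴) = 0.0117.

λ_α/λ_e = 0.0117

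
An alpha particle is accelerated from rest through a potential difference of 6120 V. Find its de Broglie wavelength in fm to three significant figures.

λ = 130 fm

KE = 2eV = 2 × 1.602 × 10⁻¹⁹ × 6120 = 1.961 × 10⁻¹⁵ J.
p = √(2mKE) = √(2 × 6.645 × 10⁻²⁷ × 1.961 × 10⁻¹⁵) = 5.105 × 10⁻²¹ kg·m/s.
λ = h/p = 6.626 × 10⁻³⁴ / 5.105 × 10⁻²¹ = 1.30 × 10⁻¹³ m = 130 fm.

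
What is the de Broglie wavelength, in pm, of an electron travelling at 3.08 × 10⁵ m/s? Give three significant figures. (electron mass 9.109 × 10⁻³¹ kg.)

p = mv = 9.109 × 10⁻³¹ × 3.08 × 10⁵ = 2.806 × 10⁻²⁵ kg·m/s.
λ = h/p = 6.626 × 10⁻³⁴ / 2.806 × 10⁻²⁵ = 2.36 × 10⁻⁹ m = 2360 pm.

λ = 2360 pm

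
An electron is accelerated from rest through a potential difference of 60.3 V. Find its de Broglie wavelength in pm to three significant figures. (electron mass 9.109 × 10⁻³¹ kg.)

KE = eV = 1.602 × 10⁻¹⁹ × 60.30 = 9.660 × 10⁻¹⁸ J.
p = √(2mKE) = √(2 × 9.109 × 10⁻³¹ × 9.660 × 10⁻¹⁸) = 4.195 × 10⁻²⁴ kg·m/s.
λ = h/p = 6.626 × 10⁻³⁴ / 4.195 × 10⁻²⁴ = 1.58 × 10⁻¹⁰ m = 158 pm.

λ = 158 pm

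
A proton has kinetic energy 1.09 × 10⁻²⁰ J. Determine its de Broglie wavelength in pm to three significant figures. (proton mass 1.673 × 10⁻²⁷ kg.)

λ = 110 pm

p = √(2mKE) = √(2 × 1.673 × 10⁻²⁷ × 1.090 × 10⁻²⁰) = 6.039 × 10⁻²⁴ kg·m/s.
λ = h/p = 6.626 × 10⁻³⁴ / 6.039 × 10⁻²⁴ = 1.10 × 10⁻¹⁰ m = 110 pm.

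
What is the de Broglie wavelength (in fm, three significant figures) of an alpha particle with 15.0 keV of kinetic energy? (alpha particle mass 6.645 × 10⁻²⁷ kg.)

λ = 117 fm

KE = 15.0 keV = 2.403 × 10⁻¹⁵ J.
p = √(2mKE) = √(2 × 6.645 × 10⁻²⁷ × 2.403 × 10⁻¹⁵) = 5.651 × 10⁻²¹ kg·m/s.
λ = h/p = 6.626 × 10⁻³⁴ / 5.651 × 10⁻²¹ = 1.17 × 10⁻¹³ m = 117 fm.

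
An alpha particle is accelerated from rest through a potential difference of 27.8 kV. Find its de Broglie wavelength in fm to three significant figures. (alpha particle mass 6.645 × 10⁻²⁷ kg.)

λ = 60.9 fm

KE = 2eV = 2 × 1.602 × 10⁻¹⁹ × 2.780 × 10⁴ = 8.907 × 10⁻¹⁵ J.
p = √(2mKE) = √(2 × 6.645 × 10⁻²⁷ × 8.907 × 10⁻¹⁵) = 1.088 × 10⁻²⁰ kg·m/s.
λ = h/p = 6.626 × 10⁻³⁴ / 1.088 × 10⁻²⁰ = 6.09 × 10⁻¹⁴ m = 60.9 fm.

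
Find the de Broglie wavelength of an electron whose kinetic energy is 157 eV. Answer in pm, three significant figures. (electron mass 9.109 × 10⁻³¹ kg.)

KE = 157 eV = 2.515 × 10⁻¹⁷ J.
p = √(2mKE) = √(2 × 9.109 × 10⁻³¹ × 2.515 × 10⁻¹⁷) = 6.769 × 10⁻²⁴ kg·m/s.
λ = h/p = 6.626 × 10⁻³⁴ / 6.769 × 10⁻²⁴ = 9.79 × 10⁻¹¹ m = 97.9 pm.

λ = 97.9 pm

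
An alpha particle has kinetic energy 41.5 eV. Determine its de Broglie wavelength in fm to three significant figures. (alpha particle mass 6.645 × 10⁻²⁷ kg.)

λ = 2230 fm

KE = 41.5 eV = 6.648 × 10⁻¹⁸ J.
p = √(2mKE) = √(2 × 6.645 × 10⁻²⁷ × 6.648 × 10⁻¹⁸) = 2.972 × 10⁻²² kg·m/s.
λ = h/p = 6.626 × 10⁻³⁴ / 2.972 × 10⁻²² = 2.23 × 10⁻¹² m = 2230 fm.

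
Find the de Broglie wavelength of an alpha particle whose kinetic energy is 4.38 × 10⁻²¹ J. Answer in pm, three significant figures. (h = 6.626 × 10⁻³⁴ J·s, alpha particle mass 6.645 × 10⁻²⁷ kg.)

λ = 86.8 pm

p = √(2mKE) = √(2 × 6.645 × 10⁻²⁷ × 4.380 × 10⁻²¹) = 7.630 × 10⁻²⁴ kg·m/s.
λ = h/p = 6.626 × 10⁻³⁴ / 7.630 × 10⁻²⁴ = 8.68 × 10⁻¹¹ m = 86.8 pm.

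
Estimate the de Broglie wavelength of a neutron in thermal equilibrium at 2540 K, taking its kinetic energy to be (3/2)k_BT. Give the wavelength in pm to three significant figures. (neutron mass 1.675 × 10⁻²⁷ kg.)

λ = 49.9 pm

KE = (3/2)k_BT = 1.5 × 1.381 × 10⁻²³ × 2540 = 5.262 × 10⁻²⁰ J.
p = √(2mKE) = √(2 × 1.675 × 10⁻²⁷ × 5.262 × 10⁻²⁰) = 1.328 × 10⁻²³ kg·m/s.
λ = h/p = 4.99 × 10⁻¹¹ m = 49.9 pm.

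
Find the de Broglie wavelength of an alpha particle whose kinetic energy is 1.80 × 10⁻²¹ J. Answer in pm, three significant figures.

p = √(2mKE) = √(2 × 6.645 × 10⁻²⁷ × 1.800 × 10⁻²¹) = 4.891 × 10⁻²⁴ kg·m/s.
λ = h/p = 6.626 × 10⁻³⁴ / 4.891 × 10⁻²⁴ = 1.35 × 10⁻¹⁰ m = 135 pm.

λ = 135 pm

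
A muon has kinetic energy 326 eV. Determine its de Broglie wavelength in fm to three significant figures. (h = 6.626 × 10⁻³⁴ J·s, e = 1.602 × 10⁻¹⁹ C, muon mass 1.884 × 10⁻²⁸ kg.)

KE = 326 eV = 5.223 × 10⁻¹⁷ J.
p = √(2mKE) = √(2 × 1.884 × 10⁻²⁸ × 5.223 × 10⁻¹⁷) = 1.403 × 10⁻²² kg·m/s.
λ = h/p = 6.626 × 10⁻³⁴ / 1.403 × 10⁻²² = 4.72 × 10⁻¹² m = 4720 fm.

λ = 4720 fm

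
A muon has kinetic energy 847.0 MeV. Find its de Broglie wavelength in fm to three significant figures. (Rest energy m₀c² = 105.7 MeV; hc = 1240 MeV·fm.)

Total energy E = KE + m₀c² = 847.0 + 105.7 = 952.7 MeV.
(pc)² = E² − (m₀c²)² = (952.7)² − (105.7)² = 8.965 × 10⁵ MeV², so pc = 946.8 MeV.
λ = hc/(pc) = 1240 MeV·fm / 946.8 MeV = 1.31 fm.

λ = 1.31 fm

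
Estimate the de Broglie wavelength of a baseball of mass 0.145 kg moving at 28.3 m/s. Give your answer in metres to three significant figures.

p = mv = 0.145 × 28.3 = 4.103 kg·m/s.
λ = h/p = 6.626 × 10⁻³⁴ / 4.103 = 1.61 × 10⁻³⁴ m.

λ = 1.61 × 10⁻³⁴ m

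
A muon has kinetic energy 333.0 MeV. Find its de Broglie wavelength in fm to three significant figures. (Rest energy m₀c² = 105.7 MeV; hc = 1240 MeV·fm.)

Total energy E = KE + m₀c² = 333.0 + 105.7 = 438.7 MeV.
(pc)² = E² − (m₀c²)² = (438.7)² − (105.7)² = 1.813 × 10⁵ MeV², so pc = 425.8 MeV.
λ = hc/(pc) = 1240 MeV·fm / 425.8 MeV = 2.91 fm.

λ = 2.91 fm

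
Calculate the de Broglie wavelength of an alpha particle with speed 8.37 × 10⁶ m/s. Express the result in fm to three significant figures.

λ = 11.9 fm

p = mv = 6.645 × 10⁻²⁷ × 8.37 × 10⁶ = 5.562 × 10⁻²⁰ kg·m/s.
λ = h/p = 6.626 × 10⁻³⁴ / 5.562 × 10⁻²⁰ = 1.19 × 10⁻¹⁴ m = 11.9 fm.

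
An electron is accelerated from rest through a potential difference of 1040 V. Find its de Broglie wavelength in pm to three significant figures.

λ = 38.0 pm

KE = eV = 1.602 × 10⁻¹⁹ × 1040 = 1.666 × 10⁻¹⁶ J.
p = √(2mKE) = √(2 × 9.109 × 10⁻³¹ × 1.666 × 10⁻¹⁶) = 1.742 × 10⁻²³ kg·m/s.
λ = h/p = 6.626 × 10⁻³⁴ / 1.742 × 10⁻²³ = 3.80 × 10⁻¹¹ m = 38.0 pm.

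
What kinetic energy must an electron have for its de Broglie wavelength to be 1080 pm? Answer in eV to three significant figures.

p = h/λ = 6.626 × 10⁻³⁴ / 1.080 × 10⁻⁹ = 6.135 × 10⁻²⁵ kg·m/s.
KE = p²/(2m) = (6.135 × 10⁻²⁵)² / (2 × 9.109 × 10⁻³¹) = 2.066 × 10⁻¹⁹ J = 1.29 eV.

KE = 1.29 eV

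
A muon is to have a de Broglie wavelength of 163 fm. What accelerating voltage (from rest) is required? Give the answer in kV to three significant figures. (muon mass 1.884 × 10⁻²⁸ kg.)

p = h/λ = 6.626 × 10⁻³⁴ / 1.630 × 10⁻¹³ = 4.065 × 10⁻²¹ kg·m/s.
KE = p²/(2m) = 4.385 × 10⁻¹⁴ J.
V = KE/e = 4.385 × 10⁻¹⁴ / (1.602 × 10⁻¹⁹) = 274 kV.

V = 274 kV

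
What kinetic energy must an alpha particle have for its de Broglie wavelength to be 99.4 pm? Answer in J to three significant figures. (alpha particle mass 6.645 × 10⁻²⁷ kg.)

KE = 3.34 × 10⁻²¹ J

p = h/λ = 6.626 × 10⁻³⁴ / 9.940 × 10⁻¹¹ = 6.666 × 10⁻²⁴ kg·m/s.
KE = p²/(2m) = (6.666 × 10⁻²⁴)² / (2 × 6.645 × 10⁻²⁷) = 3.344 × 10⁻²¹ J = 3.34 × 10⁻²¹ J.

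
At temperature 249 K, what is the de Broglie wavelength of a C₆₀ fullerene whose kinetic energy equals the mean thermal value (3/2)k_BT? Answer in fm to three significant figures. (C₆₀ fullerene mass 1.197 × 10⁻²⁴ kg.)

λ = 5960 fm

KE = (3/2)k_BT = 1.5 × 1.381 × 10⁻²³ × 249 = 5.158 × 10⁻²¹ J.
p = √(2mKE) = √(2 × 1.197 × 10⁻²⁴ × 5.158 × 10⁻²¹) = 1.111 × 10⁻²² kg·m/s.
λ = h/p = 5.96 × 10⁻¹² m = 5960 fm.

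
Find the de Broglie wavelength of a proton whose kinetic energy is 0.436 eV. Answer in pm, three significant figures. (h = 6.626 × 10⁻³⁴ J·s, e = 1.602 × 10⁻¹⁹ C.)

KE = 0.436 eV = 6.985 × 10⁻²⁰ J.
p = √(2mKE) = √(2 × 1.673 × 10⁻²⁷ × 6.985 × 10⁻²⁰) = 1.529 × 10⁻²³ kg·m/s.
λ = h/p = 6.626 × 10⁻³⁴ / 1.529 × 10⁻²³ = 4.33 × 10⁻¹¹ m = 43.3 pm.

λ = 43.3 pm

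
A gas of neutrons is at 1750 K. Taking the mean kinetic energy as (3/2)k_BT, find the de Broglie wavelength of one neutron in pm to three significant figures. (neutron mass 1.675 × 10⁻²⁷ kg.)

λ = 60.1 pm

KE = (3/2)k_BT = 1.5 × 1.381 × 10⁻²³ × 1750 = 3.625 × 10⁻²⁰ J.
p = √(2mKE) = √(2 × 1.675 × 10⁻²⁷ × 3.625 × 10⁻²⁰) = 1.102 × 10⁻²³ kg·m/s.
λ = h/p = 6.01 × 10⁻¹¹ m = 60.1 pm.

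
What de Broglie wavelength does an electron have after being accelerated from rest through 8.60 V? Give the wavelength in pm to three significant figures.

KE = eV = 1.602 × 10⁻¹⁹ × 8.600 = 1.378 × 10⁻¹⁸ J.
p = √(2mKE) = √(2 × 9.109 × 10⁻³¹ × 1.378 × 10⁻¹⁸) = 1.584 × 10⁻²⁴ kg·m/s.
λ = h/p = 6.626 × 10⁻³⁴ / 1.584 × 10⁻²⁴ = 4.18 × 10⁻¹⁰ m = 418 pm.

λ = 418 pm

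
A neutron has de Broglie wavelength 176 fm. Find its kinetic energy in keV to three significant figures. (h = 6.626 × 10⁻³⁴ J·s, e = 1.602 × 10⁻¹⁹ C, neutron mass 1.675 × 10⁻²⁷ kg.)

p = h/λ = 6.626 × 10⁻³⁴ / 1.760 × 10⁻¹³ = 3.765 × 10⁻²¹ kg·m/s.
KE = p²/(2m) = (3.765 × 10⁻²¹)² / (2 × 1.675 × 10⁻²⁷) = 4.231 × 10⁻¹⁵ J = 26.4 keV.

KE = 26.4 keV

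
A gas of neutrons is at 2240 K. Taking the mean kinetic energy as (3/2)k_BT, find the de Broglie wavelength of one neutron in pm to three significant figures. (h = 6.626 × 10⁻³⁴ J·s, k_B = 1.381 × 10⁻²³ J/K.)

λ = 53.1 pm

KE = (3/2)k_BT = 1.5 × 1.381 × 10⁻²³ × 2240 = 4.640 × 10⁻²⁰ J.
p = √(2mKE) = √(2 × 1.675 × 10⁻²⁷ × 4.640 × 10⁻²⁰) = 1.247 × 10⁻²³ kg·m/s.
λ = h/p = 5.31 × 10⁻¹¹ m = 53.1 pm.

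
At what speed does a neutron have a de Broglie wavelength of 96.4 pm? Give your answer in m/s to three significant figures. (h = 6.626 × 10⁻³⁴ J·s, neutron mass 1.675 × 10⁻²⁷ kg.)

v = 4100 m/s

p = h/λ = 6.626 × 10⁻³⁴ / 9.640 × 10⁻¹¹ = 6.873 × 10⁻²⁴ kg·m/s.
v = p/m = 6.873 × 10⁻²⁴ / 1.675 × 10⁻²⁷ = 4.10 × 10³ m/s = 4100 m/s.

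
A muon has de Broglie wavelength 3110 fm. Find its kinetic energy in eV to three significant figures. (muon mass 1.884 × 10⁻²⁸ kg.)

p = h/λ = 6.626 × 10⁻³⁴ / 3.110 × 10⁻¹² = 2.131 × 10⁻²² kg·m/s.
KE = p²/(2m) = (2.131 × 10⁻²²)² / (2 × 1.884 × 10⁻²⁸) = 1.205 × 10⁻¹⁶ J = 752 eV.

KE = 752 eV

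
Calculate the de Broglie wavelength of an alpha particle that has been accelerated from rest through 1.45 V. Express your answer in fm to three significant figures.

KE = 2eV = 2 × 1.602 × 10⁻¹⁹ × 1.450 = 4.646 × 10⁻¹⁹ J.
p = √(2mKE) = √(2 × 6.645 × 10⁻²⁷ × 4.646 × 10⁻¹⁹) = 7.858 × 10⁻²³ kg·m/s.
λ = h/p = 6.626 × 10⁻³⁴ / 7.858 × 10⁻²³ = 8.43 × 10⁻¹² m = 8430 fm.

λ = 8430 fm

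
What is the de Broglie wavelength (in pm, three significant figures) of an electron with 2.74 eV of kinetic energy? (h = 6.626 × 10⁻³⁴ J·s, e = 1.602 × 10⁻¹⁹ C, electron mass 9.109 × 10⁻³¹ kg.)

KE = 2.74 eV = 4.389 × 10⁻¹⁹ J.
p = √(2mKE) = √(2 × 9.109 × 10⁻³¹ × 4.389 × 10⁻¹⁹) = 8.942 × 10⁻²⁵ kg·m/s.
λ = h/p = 6.626 × 10⁻³⁴ / 8.942 × 10⁻²⁵ = 7.41 × 10⁻¹⁰ m = 741 pm.

λ = 741 pm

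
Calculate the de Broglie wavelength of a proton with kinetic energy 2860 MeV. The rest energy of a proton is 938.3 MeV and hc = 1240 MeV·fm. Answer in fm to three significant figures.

Total energy E = KE + m₀c² = 2860 + 938.3 = 3798.3 MeV.
(pc)² = E² − (m₀c²)² = (3798.3)² − (938.3)² = 1.355 × 10⁷ MeV², so pc = 3681 MeV.
λ = hc/(pc) = 1240 MeV·fm / 3681 MeV = 0.337 fm.

λ = 0.337 fm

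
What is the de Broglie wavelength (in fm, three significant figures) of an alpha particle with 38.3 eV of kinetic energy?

λ = 2320 fm

KE = 38.3 eV = 6.136 × 10⁻¹⁸ J.
p = √(2mKE) = √(2 × 6.645 × 10⁻²⁷ × 6.136 × 10⁻¹⁸) = 2.856 × 10⁻²² kg·m/s.
λ = h/p = 6.626 × 10⁻³⁴ / 2.856 × 10⁻²² = 2.32 × 10⁻¹² m = 2320 fm.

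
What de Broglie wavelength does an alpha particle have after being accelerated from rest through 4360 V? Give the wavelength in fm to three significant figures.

KE = 2eV = 2 × 1.602 × 10⁻¹⁹ × 4360 = 1.397 × 10⁻¹⁵ J.
p = √(2mKE) = √(2 × 6.645 × 10⁻²⁷ × 1.397 × 10⁻¹⁵) = 4.309 × 10⁻²¹ kg·m/s.
λ = h/p = 6.626 × 10⁻³⁴ / 4.309 × 10⁻²¹ = 1.54 × 10⁻¹³ m = 154 fm.

λ = 154 fm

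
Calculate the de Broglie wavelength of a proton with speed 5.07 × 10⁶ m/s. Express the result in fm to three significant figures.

λ = 78.1 fm

p = mv = 1.673 × 10⁻²⁷ × 5.07 × 10⁶ = 8.482 × 10⁻²¹ kg·m/s.
λ = h/p = 6.626 × 10⁻³⁴ / 8.482 × 10⁻²¹ = 7.81 × 10⁻¹⁴ m = 78.1 fm.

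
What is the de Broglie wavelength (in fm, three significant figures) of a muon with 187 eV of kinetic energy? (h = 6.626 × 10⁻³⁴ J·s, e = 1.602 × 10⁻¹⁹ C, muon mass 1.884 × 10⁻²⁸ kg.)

KE = 187 eV = 2.996 × 10⁻¹⁷ J.
p = √(2mKE) = √(2 × 1.884 × 10⁻²⁸ × 2.996 × 10⁻¹⁷) = 1.062 × 10⁻²² kg·m/s.
λ = h/p = 6.626 × 10⁻³⁴ / 1.062 × 10⁻²² = 6.24 × 10⁻¹² m = 6240 fm.

λ = 6240 fm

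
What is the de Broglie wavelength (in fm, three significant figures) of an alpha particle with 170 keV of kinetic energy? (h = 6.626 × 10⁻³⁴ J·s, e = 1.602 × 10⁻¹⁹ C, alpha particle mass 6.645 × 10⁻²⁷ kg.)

λ = 34.8 fm

KE = 170 keV = 2.723 × 10⁻¹⁴ J.
p = √(2mKE) = √(2 × 6.645 × 10⁻²⁷ × 2.723 × 10⁻¹⁴) = 1.902 × 10⁻²⁰ kg·m/s.
λ = h/p = 6.626 × 10⁻³⁴ / 1.902 × 10⁻²⁰ = 3.48 × 10⁻¹⁴ m = 34.8 fm.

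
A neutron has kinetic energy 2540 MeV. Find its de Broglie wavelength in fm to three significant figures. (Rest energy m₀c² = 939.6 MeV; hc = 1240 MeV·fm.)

λ = 0.370 fm

Total energy E = KE + m₀c² = 2540 + 939.6 = 3479.6 MeV.
(pc)² = E² − (m₀c²)² = (3479.6)² − (939.6)² = 1.122 × 10⁷ MeV², so pc = 3350 MeV.
λ = hc/(pc) = 1240 MeV·fm / 3350 MeV = 0.370 fm.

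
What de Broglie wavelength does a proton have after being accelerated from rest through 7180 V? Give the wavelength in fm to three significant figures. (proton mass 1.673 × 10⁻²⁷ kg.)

λ = 338 fm

KE = eV = 1.602 × 10⁻¹⁹ × 7180 = 1.150 × 10⁻¹⁵ J.
p = √(2mKE) = √(2 × 1.673 × 10⁻²⁷ × 1.150 × 10⁻¹⁵) = 1.962 × 10⁻²¹ kg·m/s.
λ = h/p = 6.626 × 10⁻³⁴ / 1.962 × 10⁻²¹ = 3.38 × 10⁻¹³ m = 338 fm.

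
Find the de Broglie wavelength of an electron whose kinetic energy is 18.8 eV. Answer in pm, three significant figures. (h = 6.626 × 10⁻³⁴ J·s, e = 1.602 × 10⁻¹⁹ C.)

λ = 283 pm

KE = 18.8 eV = 3.012 × 10⁻¹⁸ J.
p = √(2mKE) = √(2 × 9.109 × 10⁻³¹ × 3.012 × 10⁻¹⁸) = 2.342 × 10⁻²⁴ kg·m/s.
λ = h/p = 6.626 × 10⁻³⁴ / 2.342 × 10⁻²⁴ = 2.83 × 10⁻¹⁰ m = 283 pm.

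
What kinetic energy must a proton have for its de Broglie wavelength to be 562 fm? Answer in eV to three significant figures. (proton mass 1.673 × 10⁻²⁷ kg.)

p = h/λ = 6.626 × 10⁻³⁴ / 5.620 × 10⁻¹³ = 1.179 × 10⁻²¹ kg·m/s.
KE = p²/(2m) = (1.179 × 10⁻²¹)² / (2 × 1.673 × 10⁻²⁷) = 4.154 × 10⁻¹⁶ J = 2590 eV.

KE = 2590 eV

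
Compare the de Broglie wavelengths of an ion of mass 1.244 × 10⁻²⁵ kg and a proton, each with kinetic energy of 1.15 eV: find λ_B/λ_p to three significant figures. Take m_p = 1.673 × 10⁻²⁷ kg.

At fixed KE, p = √(2mKE) so λ = h/p ∝ 1/√m.
λ_B/λ_p = √(m_p/m_B) = √(1.673 × 10⁻²⁷/1.244 × 10⁻²⁵) = √(0.01345) = 0.116.

λ_B/λ_p = 0.116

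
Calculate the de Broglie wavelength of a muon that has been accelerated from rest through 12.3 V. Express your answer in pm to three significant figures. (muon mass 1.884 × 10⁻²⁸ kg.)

KE = eV = 1.602 × 10⁻¹⁹ × 12.30 = 1.970 × 10⁻¹⁸ J.
p = √(2mKE) = √(2 × 1.884 × 10⁻²⁸ × 1.970 × 10⁻¹⁸) = 2.725 × 10⁻²³ kg·m/s.
λ = h/p = 6.626 × 10⁻³⁴ / 2.725 × 10⁻²³ = 2.43 × 10⁻¹¹ m = 24.3 pm.

λ = 24.3 pm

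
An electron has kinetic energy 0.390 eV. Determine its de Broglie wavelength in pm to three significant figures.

KE = 0.390 eV = 6.248 × 10⁻²⁰ J.
p = √(2mKE) = √(2 × 9.109 × 10⁻³¹ × 6.248 × 10⁻²⁰) = 3.374 × 10⁻²⁵ kg·m/s.
λ = h/p = 6.626 × 10⁻³⁴ / 3.374 × 10⁻²⁵ = 1.96 × 10⁻⁹ m = 1960 pm.

λ = 1960 pm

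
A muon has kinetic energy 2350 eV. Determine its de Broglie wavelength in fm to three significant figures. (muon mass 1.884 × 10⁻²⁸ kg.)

KE = 2350 eV = 3.765 × 10⁻¹⁶ J.
p = √(2mKE) = √(2 × 1.884 × 10⁻²⁸ × 3.765 × 10⁻¹⁶) = 3.766 × 10⁻²² kg·m/s.
λ = h/p = 6.626 × 10⁻³⁴ / 3.766 × 10⁻²² = 1.76 × 10⁻¹² m = 1760 fm.

λ = 1760 fm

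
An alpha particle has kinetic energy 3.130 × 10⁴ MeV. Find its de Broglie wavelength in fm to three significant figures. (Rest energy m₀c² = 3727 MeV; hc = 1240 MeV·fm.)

λ = 0.0356 fm

Total energy E = KE + m₀c² = 3.130 × 10⁴ + 3727 = 35027 MeV.
(pc)² = E² − (m₀c²)² = (35027)² − (3727)² = 1.213 × 10⁹ MeV², so pc = 3.483 × 10⁴ MeV.
λ = hc/(pc) = 1240 MeV·fm / 3.483 × 10⁴ MeV = 0.0356 fm.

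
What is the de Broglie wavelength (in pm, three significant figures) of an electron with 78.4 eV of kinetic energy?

KE = 78.4 eV = 1.256 × 10⁻¹⁷ J.
p = √(2mKE) = √(2 × 9.109 × 10⁻³¹ × 1.256 × 10⁻¹⁷) = 4.783 × 10⁻²⁴ kg·m/s.
λ = h/p = 6.626 × 10⁻³⁴ / 4.783 × 10⁻²⁴ = 1.39 × 10⁻¹⁰ m = 139 pm.

λ = 139 pm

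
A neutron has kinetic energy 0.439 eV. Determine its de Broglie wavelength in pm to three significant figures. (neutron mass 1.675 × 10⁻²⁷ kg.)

KE = 0.439 eV = 7.033 × 10⁻²⁰ J.
p = √(2mKE) = √(2 × 1.675 × 10⁻²⁷ × 7.033 × 10⁻²⁰) = 1.535 × 10⁻²³ kg·m/s.
λ = h/p = 6.626 × 10⁻³⁴ / 1.535 × 10⁻²³ = 4.32 × 10⁻¹¹ m = 43.2 pm.

λ = 43.2 pm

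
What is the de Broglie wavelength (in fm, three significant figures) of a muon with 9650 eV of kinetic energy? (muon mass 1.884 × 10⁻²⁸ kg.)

λ = 868 fm

KE = 9650 eV = 1.546 × 10⁻¹⁵ J.
p = √(2mKE) = √(2 × 1.884 × 10⁻²⁸ × 1.546 × 10⁻¹⁵) = 7.632 × 10⁻²² kg·m/s.
λ = h/p = 6.626 × 10⁻³⁴ / 7.632 × 10⁻²² = 8.68 × 10⁻¹³ m = 868 fm.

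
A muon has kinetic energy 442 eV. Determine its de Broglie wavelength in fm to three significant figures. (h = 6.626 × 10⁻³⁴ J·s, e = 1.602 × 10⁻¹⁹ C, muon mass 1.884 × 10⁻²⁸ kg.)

λ = 4060 fm

KE = 442 eV = 7.081 × 10⁻¹⁷ J.
p = √(2mKE) = √(2 × 1.884 × 10⁻²⁸ × 7.081 × 10⁻¹⁷) = 1.633 × 10⁻²² kg·m/s.
λ = h/p = 6.626 × 10⁻³⁴ / 1.633 × 10⁻²² = 4.06 × 10⁻¹² m = 4060 fm.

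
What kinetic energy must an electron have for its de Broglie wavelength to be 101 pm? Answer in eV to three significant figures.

KE = 147 eV

p = h/λ = 6.626 × 10⁻³⁴ / 1.010 × 10⁻¹⁰ = 6.560 × 10⁻²⁴ kg·m/s.
KE = p²/(2m) = (6.560 × 10⁻²⁴)² / (2 × 9.109 × 10⁻³¹) = 2.362 × 10⁻¹⁷ J = 147 eV.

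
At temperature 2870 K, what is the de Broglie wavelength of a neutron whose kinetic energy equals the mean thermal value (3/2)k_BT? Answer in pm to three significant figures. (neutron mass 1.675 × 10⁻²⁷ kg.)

KE = (3/2)k_BT = 1.5 × 1.381 × 10⁻²³ × 2870 = 5.945 × 10⁻²⁰ J.
p = √(2mKE) = √(2 × 1.675 × 10⁻²⁷ × 5.945 × 10⁻²⁰) = 1.411 × 10⁻²³ kg·m/s.
λ = h/p = 4.70 × 10⁻¹¹ m = 47.0 pm.

λ = 47.0 pm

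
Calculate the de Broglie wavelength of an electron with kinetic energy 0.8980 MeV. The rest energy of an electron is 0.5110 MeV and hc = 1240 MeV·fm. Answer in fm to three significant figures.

Total energy E = KE + m₀c² = 0.8980 + 0.5110 = 1.4090 MeV.
(pc)² = E² − (m₀c²)² = (1.4090)² − (0.5110)² = 1.724 MeV², so pc = 1.313 MeV.
λ = hc/(pc) = 1240 MeV·fm / 1.313 MeV = 944 fm.

λ = 944 fm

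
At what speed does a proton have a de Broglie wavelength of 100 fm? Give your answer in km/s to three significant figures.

v = 3960 km/s

p = h/λ = 6.626 × 10⁻³⁴ / 1.000 × 10⁻¹³ = 6.626 × 10⁻²¹ kg·m/s.
v = p/m = 6.626 × 10⁻²¹ / 1.673 × 10⁻²⁷ = 3.96 × 10⁶ m/s = 3960 km/s.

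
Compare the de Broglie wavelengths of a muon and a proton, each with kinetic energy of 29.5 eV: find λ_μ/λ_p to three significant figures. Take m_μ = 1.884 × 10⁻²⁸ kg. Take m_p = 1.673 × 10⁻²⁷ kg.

λ_μ/λ_p = 2.98

At fixed KE, p = √(2mKE) so λ = h/p ∝ 1/√m.
λ_μ/λ_p = √(m_p/m_μ) = √(1.673 × 10⁻²⁷/1.884 × 10⁻²⁸) = √(8.880) = 2.98.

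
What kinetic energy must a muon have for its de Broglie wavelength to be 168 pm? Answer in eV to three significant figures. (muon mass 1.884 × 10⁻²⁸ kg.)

p = h/λ = 6.626 × 10⁻³⁴ / 1.680 × 10⁻¹⁰ = 3.944 × 10⁻²⁴ kg·m/s.
KE = p²/(2m) = (3.944 × 10⁻²⁴)² / (2 × 1.884 × 10⁻²⁸) = 4.128 × 10⁻²⁰ J = 0.258 eV.

KE = 0.258 eV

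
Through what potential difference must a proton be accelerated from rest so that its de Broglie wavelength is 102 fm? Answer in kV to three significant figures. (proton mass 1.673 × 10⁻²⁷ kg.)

p = h/λ = 6.626 × 10⁻³⁴ / 1.020 × 10⁻¹³ = 6.496 × 10⁻²¹ kg·m/s.
KE = p²/(2m) = 1.261 × 10⁻¹⁴ J.
V = KE/e = 1.261 × 10⁻¹⁴ / (1.602 × 10⁻¹⁹) = 78.7 kV.

V = 78.7 kV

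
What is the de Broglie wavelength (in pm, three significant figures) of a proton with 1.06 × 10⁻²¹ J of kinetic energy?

p = √(2mKE) = √(2 × 1.673 × 10⁻²⁷ × 1.060 × 10⁻²¹) = 1.883 × 10⁻²⁴ kg·m/s.
λ = h/p = 6.626 × 10⁻³⁴ / 1.883 × 10⁻²⁴ = 3.52 × 10⁻¹⁰ m = 352 pm.

λ = 352 pm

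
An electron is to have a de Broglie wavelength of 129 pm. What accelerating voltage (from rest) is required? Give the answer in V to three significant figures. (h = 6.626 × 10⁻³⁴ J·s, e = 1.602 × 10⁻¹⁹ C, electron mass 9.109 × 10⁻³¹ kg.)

p = h/λ = 6.626 × 10⁻³⁴ / 1.290 × 10⁻¹⁰ = 5.136 × 10⁻²⁴ kg·m/s.
KE = p²/(2m) = 1.448 × 10⁻¹⁷ J.
V = KE/e = 1.448 × 10⁻¹⁷ / (1.602 × 10⁻¹⁹) = 90.4 V.

V = 90.4 V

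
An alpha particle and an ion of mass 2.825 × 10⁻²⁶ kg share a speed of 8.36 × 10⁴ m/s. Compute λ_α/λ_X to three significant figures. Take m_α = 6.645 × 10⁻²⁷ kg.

At fixed v, p = mv so λ = h/(mv) ∝ 1/m.
λ_α/λ_X = m_X/m_α = 2.825 × 10⁻²⁶/6.645 × 10⁻²⁷ = 4.25.

λ_α/λ_X = 4.25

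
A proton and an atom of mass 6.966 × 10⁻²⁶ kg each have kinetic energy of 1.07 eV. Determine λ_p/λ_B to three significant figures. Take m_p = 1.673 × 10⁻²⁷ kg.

λ_p/λ_B = 6.45

At fixed KE, p = √(2mKE) so λ = h/p ∝ 1/√m.
λ_p/λ_B = √(m_B/m_p) = √(6.966 × 10⁻²⁶/1.673 × 10⁻²⁷) = √(41.64) = 6.45.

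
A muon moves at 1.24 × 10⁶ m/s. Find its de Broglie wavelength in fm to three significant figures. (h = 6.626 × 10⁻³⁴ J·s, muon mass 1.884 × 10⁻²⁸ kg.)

p = mv = 1.884 × 10⁻²⁸ × 1.24 × 10⁶ = 2.336 × 10⁻²² kg·m/s.
λ = h/p = 6.626 × 10⁻³⁴ / 2.336 × 10⁻²² = 2.84 × 10⁻¹² m = 2840 fm.

λ = 2840 fm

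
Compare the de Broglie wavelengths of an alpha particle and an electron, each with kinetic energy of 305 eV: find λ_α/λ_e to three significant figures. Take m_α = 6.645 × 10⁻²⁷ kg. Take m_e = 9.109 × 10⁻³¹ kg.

λ_α/λ_e = 0.0117

At fixed KE, p = √(2mKE) so λ = h/p ∝ 1/√m.
λ_α/λ_e = √(m_e/m_α) = √(9.109 × 10⁻³¹/6.645 × 10⁻²⁷) = √(1.371 × 10⁻⁴) = 0.0117.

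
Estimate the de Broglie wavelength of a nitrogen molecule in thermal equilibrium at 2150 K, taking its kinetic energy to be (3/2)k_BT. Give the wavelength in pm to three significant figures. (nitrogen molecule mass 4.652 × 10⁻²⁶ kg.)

KE = (3/2)k_BT = 1.5 × 1.381 × 10⁻²³ × 2150 = 4.454 × 10⁻²⁰ J.
p = √(2mKE) = √(2 × 4.652 × 10⁻²⁶ × 4.454 × 10⁻²⁰) = 6.437 × 10⁻²³ kg·m/s.
λ = h/p = 1.03 × 10⁻¹¹ m = 10.3 pm.

λ = 10.3 pm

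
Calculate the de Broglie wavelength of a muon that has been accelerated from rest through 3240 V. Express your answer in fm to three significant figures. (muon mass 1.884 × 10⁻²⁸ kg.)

λ = 1500 fm

KE = eV = 1.602 × 10⁻¹⁹ × 3240 = 5.190 × 10⁻¹⁶ J.
p = √(2mKE) = √(2 × 1.884 × 10⁻²⁸ × 5.190 × 10⁻¹⁶) = 4.422 × 10⁻²² kg·m/s.
λ = h/p = 6.626 × 10⁻³⁴ / 4.422 × 10⁻²² = 1.50 × 10⁻¹² m = 1500 fm.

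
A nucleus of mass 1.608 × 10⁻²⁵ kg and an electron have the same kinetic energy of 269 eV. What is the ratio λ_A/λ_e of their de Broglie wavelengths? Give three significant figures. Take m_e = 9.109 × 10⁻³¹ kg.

λ_A/λ_e = 2.38 × 10⁻³

At fixed KE, p = √(2mKE) so λ = h/p ∝ 1/√m.
λ_A/λ_e = √(m_e/m_A) = √(9.109 × 10⁻³¹/1.608 × 10⁻²⁵) = √(5.665 × 10⁻⁶) = 2.38 × 10⁻³.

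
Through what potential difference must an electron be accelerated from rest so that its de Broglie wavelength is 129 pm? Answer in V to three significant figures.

p = h/λ = 6.626 × 10⁻³⁴ / 1.290 × 10⁻¹⁰ = 5.136 × 10⁻²⁴ kg·m/s.
KE = p²/(2m) = 1.448 × 10⁻¹⁷ J.
V = KE/e = 1.448 × 10⁻¹⁷ / (1.602 × 10⁻¹⁹) = 90.4 V.

V = 90.4 V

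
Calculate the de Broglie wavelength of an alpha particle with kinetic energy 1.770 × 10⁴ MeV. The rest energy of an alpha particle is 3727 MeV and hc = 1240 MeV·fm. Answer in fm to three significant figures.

λ = 0.0588 fm

Total energy E = KE + m₀c² = 1.770 × 10⁴ + 3727 = 21427 MeV.
(pc)² = E² − (m₀c²)² = (21427)² − (3727)² = 4.452 × 10⁸ MeV², so pc = 2.110 × 10⁴ MeV.
λ = hc/(pc) = 1240 MeV·fm / 2.110 × 10⁴ MeV = 0.0588 fm.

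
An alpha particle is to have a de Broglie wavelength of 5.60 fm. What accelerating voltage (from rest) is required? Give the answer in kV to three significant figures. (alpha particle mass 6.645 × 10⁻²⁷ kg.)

p = h/λ = 6.626 × 10⁻³⁴ / 5.600 × 10⁻¹⁵ = 1.183 × 10⁻¹⁹ kg·m/s.
KE = p²/(2m) = 1.053 × 10⁻¹² J.
V = KE/2e = 1.053 × 10⁻¹² / (2 × 1.602 × 10⁻¹⁹) = 3290 kV.

V = 3290 kV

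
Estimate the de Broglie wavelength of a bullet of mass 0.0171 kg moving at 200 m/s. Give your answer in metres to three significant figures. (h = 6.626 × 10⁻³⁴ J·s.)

λ = 1.94 × 10⁻³⁴ m

p = mv = 0.0171 × 200 = 3.420 kg·m/s.
λ = h/p = 6.626 × 10⁻³⁴ / 3.420 = 1.94 × 10⁻³⁴ m.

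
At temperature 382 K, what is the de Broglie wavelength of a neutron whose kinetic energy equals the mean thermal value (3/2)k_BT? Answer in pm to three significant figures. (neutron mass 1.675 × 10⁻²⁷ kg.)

λ = 129 pm

KE = (3/2)k_BT = 1.5 × 1.381 × 10⁻²³ × 382 = 7.913 × 10⁻²¹ J.
p = √(2mKE) = √(2 × 1.675 × 10⁻²⁷ × 7.913 × 10⁻²¹) = 5.149 × 10⁻²⁴ kg·m/s.
λ = h/p = 1.29 × 10⁻¹⁰ m = 129 pm.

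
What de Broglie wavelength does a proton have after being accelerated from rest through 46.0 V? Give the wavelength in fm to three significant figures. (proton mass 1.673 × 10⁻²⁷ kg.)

KE = eV = 1.602 × 10⁻¹⁹ × 46.00 = 7.369 × 10⁻¹⁸ J.
p = √(2mKE) = √(2 × 1.673 × 10⁻²⁷ × 7.369 × 10⁻¹⁸) = 1.570 × 10⁻²² kg·m/s.
λ = h/p = 6.626 × 10⁻³⁴ / 1.570 × 10⁻²² = 4.22 × 10⁻¹² m = 4220 fm.

λ = 4220 fm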